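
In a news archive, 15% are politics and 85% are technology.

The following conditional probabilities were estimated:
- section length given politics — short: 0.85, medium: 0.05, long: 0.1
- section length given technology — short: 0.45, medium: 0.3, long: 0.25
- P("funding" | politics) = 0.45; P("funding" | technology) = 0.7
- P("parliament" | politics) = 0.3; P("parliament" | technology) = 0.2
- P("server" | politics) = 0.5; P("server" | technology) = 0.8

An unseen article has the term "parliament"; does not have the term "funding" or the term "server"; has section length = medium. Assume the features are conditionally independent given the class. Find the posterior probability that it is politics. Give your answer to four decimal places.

0.1682

politics: 0.15 × 0.05 × (1−0.45) × 0.3 × (1−0.5) = 0.00061875
technology: 0.85 × 0.3 × (1−0.7) × 0.2 × (1−0.8) = 0.00306
P(politics | x) = 0.00061875 / 0.00367875 ≈ 0.1682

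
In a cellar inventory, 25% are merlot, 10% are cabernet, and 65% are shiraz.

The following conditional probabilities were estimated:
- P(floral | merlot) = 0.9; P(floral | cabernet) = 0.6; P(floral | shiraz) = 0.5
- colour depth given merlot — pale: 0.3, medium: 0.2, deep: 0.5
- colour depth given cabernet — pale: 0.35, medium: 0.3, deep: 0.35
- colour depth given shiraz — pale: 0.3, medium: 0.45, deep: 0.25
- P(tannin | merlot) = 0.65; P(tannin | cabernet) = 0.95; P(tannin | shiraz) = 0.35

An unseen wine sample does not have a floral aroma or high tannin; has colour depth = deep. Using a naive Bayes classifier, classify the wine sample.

shiraz

merlot: 0.25 × (1−0.9) × 0.5 × (1−0.65) = 0.004375
cabernet: 0.1 × (1−0.6) × 0.35 × (1−0.95) = 0.0007
shiraz: 0.65 × (1−0.5) × 0.25 × (1−0.35) = 0.0528125
Highest score → shiraz.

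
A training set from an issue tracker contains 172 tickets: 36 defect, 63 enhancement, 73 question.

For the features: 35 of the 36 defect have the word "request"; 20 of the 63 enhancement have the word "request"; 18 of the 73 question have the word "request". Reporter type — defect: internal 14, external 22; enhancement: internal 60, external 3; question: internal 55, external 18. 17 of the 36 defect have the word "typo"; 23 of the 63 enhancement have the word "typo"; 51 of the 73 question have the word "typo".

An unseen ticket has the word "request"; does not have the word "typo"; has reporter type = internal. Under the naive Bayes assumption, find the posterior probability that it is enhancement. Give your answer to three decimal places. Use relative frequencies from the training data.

0.518

defect: (36/172) × (35/36) × (14/36) × (19/36) ≈ 0.0417654
enhancement: (63/172) × (20/63) × (60/63) × (40/63) ≈ 0.0703124
question: (73/172) × (18/73) × (55/73) × (22/73) ≈ 0.023762
P(enhancement | x) = 0.0703124 / 0.1358398 ≈ 0.518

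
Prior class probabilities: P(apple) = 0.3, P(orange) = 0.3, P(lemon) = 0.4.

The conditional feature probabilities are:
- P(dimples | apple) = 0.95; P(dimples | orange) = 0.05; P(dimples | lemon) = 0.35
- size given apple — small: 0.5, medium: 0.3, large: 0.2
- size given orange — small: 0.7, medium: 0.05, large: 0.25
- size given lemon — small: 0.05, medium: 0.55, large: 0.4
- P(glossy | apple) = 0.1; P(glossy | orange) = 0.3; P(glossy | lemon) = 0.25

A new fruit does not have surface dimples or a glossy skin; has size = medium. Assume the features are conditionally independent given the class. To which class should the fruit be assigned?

lemon

apple: 0.3 × (1−0.95) × 0.3 × (1−0.1) = 0.00405
orange: 0.3 × (1−0.05) × 0.05 × (1−0.3) = 0.009975
lemon: 0.4 × (1−0.35) × 0.55 × (1−0.25) = 0.10725
Highest score → lemon.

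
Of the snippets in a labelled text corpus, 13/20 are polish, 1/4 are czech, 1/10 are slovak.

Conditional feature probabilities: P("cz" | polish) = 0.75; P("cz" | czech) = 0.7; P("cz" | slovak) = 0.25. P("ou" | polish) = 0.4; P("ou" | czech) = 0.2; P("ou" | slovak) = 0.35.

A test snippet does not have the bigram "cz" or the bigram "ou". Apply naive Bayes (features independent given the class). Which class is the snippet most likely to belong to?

polish: 0.65 × (1−0.75) × (1−0.4) = 0.0975
czech: 0.25 × (1−0.7) × (1−0.2) = 0.06
slovak: 0.1 × (1−0.25) × (1−0.35) = 0.04875
Highest score → polish.

polish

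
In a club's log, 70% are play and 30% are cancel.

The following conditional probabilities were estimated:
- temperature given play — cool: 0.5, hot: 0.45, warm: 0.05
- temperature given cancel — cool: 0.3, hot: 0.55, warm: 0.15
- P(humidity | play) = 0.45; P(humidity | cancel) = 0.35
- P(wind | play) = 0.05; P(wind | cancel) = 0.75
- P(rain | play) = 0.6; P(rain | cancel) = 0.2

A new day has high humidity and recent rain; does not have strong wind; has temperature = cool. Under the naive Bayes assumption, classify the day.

play: 0.7 × 0.5 × 0.45 × (1−0.05) × 0.6 = 0.089775
cancel: 0.3 × 0.3 × 0.35 × (1−0.75) × 0.2 = 0.001575
Highest score → play.

play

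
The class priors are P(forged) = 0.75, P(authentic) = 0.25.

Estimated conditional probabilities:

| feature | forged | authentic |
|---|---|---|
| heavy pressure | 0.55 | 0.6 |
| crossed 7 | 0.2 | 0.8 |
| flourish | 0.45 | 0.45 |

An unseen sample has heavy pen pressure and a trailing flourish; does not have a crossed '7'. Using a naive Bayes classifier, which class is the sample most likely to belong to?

forged

forged: 0.75 × 0.55 × (1−0.2) × 0.45 = 0.1485
authentic: 0.25 × 0.6 × (1−0.8) × 0.45 = 0.0135
Highest score → forged.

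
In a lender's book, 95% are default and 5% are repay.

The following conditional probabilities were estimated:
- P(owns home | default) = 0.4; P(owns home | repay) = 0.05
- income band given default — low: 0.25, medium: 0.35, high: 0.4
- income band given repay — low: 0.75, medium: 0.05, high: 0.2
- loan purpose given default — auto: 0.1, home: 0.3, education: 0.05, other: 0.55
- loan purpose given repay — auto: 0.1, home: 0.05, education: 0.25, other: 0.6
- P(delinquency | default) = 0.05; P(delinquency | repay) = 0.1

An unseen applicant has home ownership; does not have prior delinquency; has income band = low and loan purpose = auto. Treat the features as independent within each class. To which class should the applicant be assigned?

default: 0.95 × 0.4 × 0.25 × 0.1 × (1−0.05) = 0.009025
repay: 0.05 × 0.05 × 0.75 × 0.1 × (1−0.1) = 0.00016875
Highest score → default.

default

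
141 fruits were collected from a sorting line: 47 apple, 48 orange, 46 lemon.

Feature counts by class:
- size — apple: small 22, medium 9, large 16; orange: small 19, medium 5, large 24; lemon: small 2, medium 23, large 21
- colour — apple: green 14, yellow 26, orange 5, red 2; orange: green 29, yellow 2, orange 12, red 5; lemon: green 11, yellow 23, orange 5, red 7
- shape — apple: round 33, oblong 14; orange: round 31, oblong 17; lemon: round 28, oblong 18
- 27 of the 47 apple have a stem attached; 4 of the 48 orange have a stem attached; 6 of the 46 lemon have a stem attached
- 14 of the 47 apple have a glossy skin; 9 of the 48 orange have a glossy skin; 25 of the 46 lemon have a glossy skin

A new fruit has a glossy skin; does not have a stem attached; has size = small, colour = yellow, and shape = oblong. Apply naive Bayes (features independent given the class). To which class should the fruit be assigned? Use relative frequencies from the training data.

apple: (47/141) × (22/47) × (26/47) × (14/47) × (20/47) × (14/47) ≈ 0.0032589
orange: (48/141) × (19/48) × (2/48) × (17/48) × (44/48) × (9/48) ≈ 0.000341778
lemon: (46/141) × (2/46) × (23/46) × (18/46) × (40/46) × (25/46) ≈ 0.00131154
Highest score → apple.

apple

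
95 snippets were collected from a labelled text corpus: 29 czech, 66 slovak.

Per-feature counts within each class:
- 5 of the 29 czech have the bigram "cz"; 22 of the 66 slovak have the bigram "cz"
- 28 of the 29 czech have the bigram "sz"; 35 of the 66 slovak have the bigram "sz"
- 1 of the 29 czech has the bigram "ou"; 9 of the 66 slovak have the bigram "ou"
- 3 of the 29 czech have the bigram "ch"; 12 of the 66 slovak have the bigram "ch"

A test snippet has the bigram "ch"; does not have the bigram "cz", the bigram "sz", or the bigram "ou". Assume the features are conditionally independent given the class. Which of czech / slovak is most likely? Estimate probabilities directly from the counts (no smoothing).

slovak

czech: (29/95) × (24/29) × (1/29) × (28/29) × (3/29) ≈ 0.000870108
slovak: (66/95) × (44/66) × (31/66) × (57/66) × (12/66) ≈ 0.0341598
Highest score → slovak.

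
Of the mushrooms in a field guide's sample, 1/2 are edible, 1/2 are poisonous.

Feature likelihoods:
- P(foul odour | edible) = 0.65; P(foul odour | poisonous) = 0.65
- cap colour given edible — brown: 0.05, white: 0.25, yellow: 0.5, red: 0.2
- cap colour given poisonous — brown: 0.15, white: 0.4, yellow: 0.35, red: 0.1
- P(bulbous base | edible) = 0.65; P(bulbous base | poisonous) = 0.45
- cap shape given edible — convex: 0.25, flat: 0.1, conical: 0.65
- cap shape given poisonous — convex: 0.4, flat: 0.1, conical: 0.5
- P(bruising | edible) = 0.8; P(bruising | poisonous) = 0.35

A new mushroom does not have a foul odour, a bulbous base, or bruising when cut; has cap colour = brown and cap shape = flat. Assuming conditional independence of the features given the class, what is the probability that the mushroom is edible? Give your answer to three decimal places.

edible: 0.5 × (1−0.65) × 0.05 × (1−0.65) × 0.1 × (1−0.8) = 0.00006125
poisonous: 0.5 × (1−0.65) × 0.15 × (1−0.45) × 0.1 × (1−0.35) = 0.0009384375
P(edible | x) = 0.00006125 / 0.0009996875 ≈ 0.061

0.061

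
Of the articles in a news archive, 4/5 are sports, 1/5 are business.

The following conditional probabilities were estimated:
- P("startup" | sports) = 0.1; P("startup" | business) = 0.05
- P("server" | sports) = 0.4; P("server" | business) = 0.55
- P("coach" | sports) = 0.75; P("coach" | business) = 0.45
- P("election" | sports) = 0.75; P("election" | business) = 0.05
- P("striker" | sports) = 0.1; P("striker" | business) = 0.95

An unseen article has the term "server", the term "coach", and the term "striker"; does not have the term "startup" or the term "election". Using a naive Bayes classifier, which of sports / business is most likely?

sports: 0.8 × (1−0.1) × 0.4 × 0.75 × (1−0.75) × 0.1 = 0.0054
business: 0.2 × (1−0.05) × 0.55 × 0.45 × (1−0.05) × 0.95 = 0.0424400625
Highest score → business.

business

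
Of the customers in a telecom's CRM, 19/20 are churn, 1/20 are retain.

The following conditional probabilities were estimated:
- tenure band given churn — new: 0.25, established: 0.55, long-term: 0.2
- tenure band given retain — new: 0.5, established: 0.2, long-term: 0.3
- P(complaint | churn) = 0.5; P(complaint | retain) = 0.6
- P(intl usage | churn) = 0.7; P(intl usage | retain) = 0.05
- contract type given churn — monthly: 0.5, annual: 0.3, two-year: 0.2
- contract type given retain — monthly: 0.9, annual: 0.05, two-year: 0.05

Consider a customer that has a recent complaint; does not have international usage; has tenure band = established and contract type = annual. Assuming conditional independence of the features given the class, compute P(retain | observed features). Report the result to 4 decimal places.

churn: 0.95 × 0.55 × 0.5 × (1−0.7) × 0.3 = 0.0235125
retain: 0.05 × 0.2 × 0.6 × (1−0.05) × 0.05 = 0.000285
P(retain | x) = 0.000285 / 0.0237975 ≈ 0.0120

0.0120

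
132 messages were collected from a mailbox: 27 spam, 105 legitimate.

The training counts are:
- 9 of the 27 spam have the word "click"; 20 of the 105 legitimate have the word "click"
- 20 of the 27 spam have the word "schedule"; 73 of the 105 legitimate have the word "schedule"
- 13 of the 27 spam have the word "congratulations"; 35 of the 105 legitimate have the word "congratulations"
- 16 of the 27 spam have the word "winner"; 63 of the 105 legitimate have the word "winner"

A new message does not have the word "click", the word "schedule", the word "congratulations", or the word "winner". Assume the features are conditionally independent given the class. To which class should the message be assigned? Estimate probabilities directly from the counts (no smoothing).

legitimate

spam: (27/132) × (18/27) × (7/27) × (14/27) × (11/27) ≈ 0.00746837
legitimate: (105/132) × (85/105) × (32/105) × (70/105) × (42/105) ≈ 0.0523329
Highest score → legitimate.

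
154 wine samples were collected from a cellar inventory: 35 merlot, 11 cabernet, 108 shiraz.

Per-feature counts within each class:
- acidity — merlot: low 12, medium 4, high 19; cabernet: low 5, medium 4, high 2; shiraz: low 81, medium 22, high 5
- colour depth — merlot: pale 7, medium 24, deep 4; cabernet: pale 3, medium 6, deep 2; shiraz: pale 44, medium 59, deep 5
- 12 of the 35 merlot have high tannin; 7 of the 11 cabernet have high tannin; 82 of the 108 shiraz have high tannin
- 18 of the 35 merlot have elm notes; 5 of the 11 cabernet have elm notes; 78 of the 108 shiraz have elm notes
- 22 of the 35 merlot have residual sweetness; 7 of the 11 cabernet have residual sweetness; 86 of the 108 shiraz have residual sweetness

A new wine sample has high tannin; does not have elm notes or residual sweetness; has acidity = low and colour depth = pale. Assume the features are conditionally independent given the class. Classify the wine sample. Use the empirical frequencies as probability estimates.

merlot: (35/154) × (12/35) × (7/35) × (12/35) × (17/35) × (13/35) ≈ 0.000963962
cabernet: (11/154) × (5/11) × (3/11) × (7/11) × (6/11) × (4/11) ≈ 0.00111766
shiraz: (108/154) × (81/108) × (44/108) × (82/108) × (30/108) × (22/108) ≈ 0.00920619
Highest score → shiraz.

shiraz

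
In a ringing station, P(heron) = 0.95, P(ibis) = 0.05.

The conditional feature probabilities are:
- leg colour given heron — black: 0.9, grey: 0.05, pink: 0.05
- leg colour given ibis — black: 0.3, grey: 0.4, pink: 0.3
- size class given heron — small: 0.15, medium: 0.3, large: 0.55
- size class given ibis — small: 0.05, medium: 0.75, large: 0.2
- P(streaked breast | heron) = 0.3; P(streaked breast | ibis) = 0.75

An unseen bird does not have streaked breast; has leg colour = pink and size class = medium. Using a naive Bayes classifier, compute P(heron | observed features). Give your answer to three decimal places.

0.780

heron: 0.95 × 0.05 × 0.3 × (1−0.3) = 0.009975
ibis: 0.05 × 0.3 × 0.75 × (1−0.75) = 0.0028125
P(heron | x) = 0.009975 / 0.0127875 ≈ 0.780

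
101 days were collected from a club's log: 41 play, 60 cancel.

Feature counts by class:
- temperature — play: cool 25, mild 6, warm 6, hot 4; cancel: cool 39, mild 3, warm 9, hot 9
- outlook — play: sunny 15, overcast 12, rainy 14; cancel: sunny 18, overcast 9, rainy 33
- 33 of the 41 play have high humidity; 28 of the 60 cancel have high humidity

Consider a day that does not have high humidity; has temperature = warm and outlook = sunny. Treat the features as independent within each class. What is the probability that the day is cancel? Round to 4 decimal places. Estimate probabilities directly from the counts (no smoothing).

play: (41/101) × (6/41) × (15/41) × (8/41) ≈ 0.00424076
cancel: (60/101) × (9/60) × (18/60) × (32/60) ≈ 0.0142574
P(cancel | x) = 0.0142574 / 0.01849816 ≈ 0.7707

0.7707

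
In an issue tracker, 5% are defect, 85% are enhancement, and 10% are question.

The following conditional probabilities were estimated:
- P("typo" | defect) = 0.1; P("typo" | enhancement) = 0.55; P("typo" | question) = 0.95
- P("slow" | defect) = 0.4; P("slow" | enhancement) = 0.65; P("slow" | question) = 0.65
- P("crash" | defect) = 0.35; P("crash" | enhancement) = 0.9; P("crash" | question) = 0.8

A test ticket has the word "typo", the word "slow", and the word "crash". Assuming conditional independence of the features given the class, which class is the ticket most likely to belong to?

defect: 0.05 × 0.1 × 0.4 × 0.35 = 0.0007
enhancement: 0.85 × 0.55 × 0.65 × 0.9 = 0.2734875
question: 0.1 × 0.95 × 0.65 × 0.8 = 0.0494
Highest score → enhancement.

enhancement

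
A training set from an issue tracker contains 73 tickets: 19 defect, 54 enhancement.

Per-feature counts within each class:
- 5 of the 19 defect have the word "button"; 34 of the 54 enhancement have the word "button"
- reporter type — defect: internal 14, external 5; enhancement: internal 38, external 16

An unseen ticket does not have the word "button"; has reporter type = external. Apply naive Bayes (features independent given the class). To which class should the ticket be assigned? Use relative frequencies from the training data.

defect: (19/73) × (14/19) × (5/19) ≈ 0.0504686
enhancement: (54/73) × (20/54) × (16/54) ≈ 0.0811771
Highest score → enhancement.

enhancement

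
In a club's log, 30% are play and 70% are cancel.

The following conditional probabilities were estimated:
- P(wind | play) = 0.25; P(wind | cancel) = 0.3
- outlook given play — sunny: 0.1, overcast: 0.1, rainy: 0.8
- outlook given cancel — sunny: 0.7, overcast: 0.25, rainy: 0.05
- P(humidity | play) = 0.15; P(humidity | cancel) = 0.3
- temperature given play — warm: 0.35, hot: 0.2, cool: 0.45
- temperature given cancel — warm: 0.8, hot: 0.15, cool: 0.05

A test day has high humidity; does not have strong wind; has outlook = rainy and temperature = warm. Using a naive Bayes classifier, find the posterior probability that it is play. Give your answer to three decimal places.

play: 0.3 × (1−0.25) × 0.8 × 0.15 × 0.35 = 0.00945
cancel: 0.7 × (1−0.3) × 0.05 × 0.3 × 0.8 = 0.00588
P(play | x) = 0.00945 / 0.01533 ≈ 0.616

0.616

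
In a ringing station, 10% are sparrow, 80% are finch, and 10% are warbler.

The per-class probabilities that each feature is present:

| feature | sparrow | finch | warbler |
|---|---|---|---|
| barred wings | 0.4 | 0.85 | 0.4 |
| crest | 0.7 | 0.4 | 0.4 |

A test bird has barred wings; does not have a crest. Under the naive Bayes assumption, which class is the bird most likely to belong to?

sparrow: 0.1 × 0.4 × (1−0.7) = 0.012
finch: 0.8 × 0.85 × (1−0.4) = 0.408
warbler: 0.1 × 0.4 × (1−0.4) = 0.024
Highest score → finch.

finch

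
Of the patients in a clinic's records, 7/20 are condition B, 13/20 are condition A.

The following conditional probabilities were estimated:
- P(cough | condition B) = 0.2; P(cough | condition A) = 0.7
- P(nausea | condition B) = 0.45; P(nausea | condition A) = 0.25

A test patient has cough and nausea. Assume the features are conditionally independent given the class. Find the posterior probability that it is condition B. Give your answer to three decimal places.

0.217

condition B: 0.35 × 0.2 × 0.45 = 0.0315
condition A: 0.65 × 0.7 × 0.25 = 0.11375
P(condition B | x) = 0.0315 / 0.14525 ≈ 0.217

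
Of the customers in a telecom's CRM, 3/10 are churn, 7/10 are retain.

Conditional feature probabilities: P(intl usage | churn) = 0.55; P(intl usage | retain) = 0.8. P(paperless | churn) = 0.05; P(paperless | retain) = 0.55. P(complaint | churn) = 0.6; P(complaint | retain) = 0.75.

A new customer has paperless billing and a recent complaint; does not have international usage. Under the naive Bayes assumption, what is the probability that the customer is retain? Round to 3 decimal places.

0.934

churn: 0.3 × (1−0.55) × 0.05 × 0.6 = 0.00405
retain: 0.7 × (1−0.8) × 0.55 × 0.75 = 0.05775
P(retain | x) = 0.05775 / 0.0618 ≈ 0.934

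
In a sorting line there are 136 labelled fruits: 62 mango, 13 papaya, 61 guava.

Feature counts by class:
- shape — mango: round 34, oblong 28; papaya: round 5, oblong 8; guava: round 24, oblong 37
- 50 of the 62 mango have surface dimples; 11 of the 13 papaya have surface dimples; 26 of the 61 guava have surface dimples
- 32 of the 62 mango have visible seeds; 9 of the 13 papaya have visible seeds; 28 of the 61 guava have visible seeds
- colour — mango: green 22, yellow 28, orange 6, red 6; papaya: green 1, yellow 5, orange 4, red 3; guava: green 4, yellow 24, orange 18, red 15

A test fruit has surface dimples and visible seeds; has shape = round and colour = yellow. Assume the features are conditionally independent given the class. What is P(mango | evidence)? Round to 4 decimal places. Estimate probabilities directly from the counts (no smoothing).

0.6824

mango: (62/136) × (34/62) × (50/62) × (32/62) × (28/62) ≈ 0.0469941
papaya: (13/136) × (5/13) × (11/13) × (9/13) × (5/13) ≈ 0.00828335
guava: (61/136) × (24/61) × (26/61) × (28/61) × (24/61) ≈ 0.0135839
P(mango | x) = 0.0469941 / 0.06886135 ≈ 0.6824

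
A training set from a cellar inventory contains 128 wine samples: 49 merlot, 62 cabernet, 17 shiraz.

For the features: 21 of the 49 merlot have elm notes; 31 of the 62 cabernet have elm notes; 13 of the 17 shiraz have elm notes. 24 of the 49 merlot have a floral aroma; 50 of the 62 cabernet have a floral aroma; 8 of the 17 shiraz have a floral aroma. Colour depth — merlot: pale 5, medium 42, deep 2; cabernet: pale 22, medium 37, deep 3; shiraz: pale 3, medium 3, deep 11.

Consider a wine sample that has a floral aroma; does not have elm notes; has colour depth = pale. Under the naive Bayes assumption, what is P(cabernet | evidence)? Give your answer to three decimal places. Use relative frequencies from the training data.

merlot: (49/128) × (28/49) × (24/49) × (5/49) ≈ 0.0109329
cabernet: (62/128) × (31/62) × (50/62) × (22/62) ≈ 0.0693044
shiraz: (17/128) × (4/17) × (8/17) × (3/17) ≈ 0.00259516
P(cabernet | x) = 0.0693044 / 0.08283246 ≈ 0.837

0.837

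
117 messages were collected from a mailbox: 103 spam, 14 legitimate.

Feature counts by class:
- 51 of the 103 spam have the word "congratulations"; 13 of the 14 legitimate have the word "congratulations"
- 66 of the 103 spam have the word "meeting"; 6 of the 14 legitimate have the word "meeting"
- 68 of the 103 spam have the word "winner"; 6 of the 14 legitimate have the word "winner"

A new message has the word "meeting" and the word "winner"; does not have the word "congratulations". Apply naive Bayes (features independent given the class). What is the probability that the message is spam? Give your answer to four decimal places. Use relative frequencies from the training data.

0.9917

spam: (103/117) × (52/103) × (66/103) × (68/103) ≈ 0.188016
legitimate: (14/117) × (1/14) × (6/14) × (6/14) ≈ 0.00156986
P(spam | x) = 0.188016 / 0.18958586 ≈ 0.9917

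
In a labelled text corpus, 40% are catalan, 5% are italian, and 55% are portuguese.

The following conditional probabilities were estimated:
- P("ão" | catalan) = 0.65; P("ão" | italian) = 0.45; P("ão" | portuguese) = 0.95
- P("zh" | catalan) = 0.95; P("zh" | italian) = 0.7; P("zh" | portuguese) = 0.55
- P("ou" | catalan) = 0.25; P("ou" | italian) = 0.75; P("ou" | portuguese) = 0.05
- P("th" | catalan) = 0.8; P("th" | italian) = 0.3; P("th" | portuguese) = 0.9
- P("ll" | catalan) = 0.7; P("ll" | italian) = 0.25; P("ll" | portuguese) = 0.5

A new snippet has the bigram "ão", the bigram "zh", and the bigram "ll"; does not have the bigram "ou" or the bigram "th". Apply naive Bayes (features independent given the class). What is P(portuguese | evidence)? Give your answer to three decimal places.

catalan: 0.4 × 0.65 × 0.95 × (1−0.25) × (1−0.8) × 0.7 = 0.025935
italian: 0.05 × 0.45 × 0.7 × (1−0.75) × (1−0.3) × 0.25 = 0.0006890625
portuguese: 0.55 × 0.95 × 0.55 × (1−0.05) × (1−0.9) × 0.5 = 0.0136503125
P(portuguese | x) = 0.0136503125 / 0.040274375 ≈ 0.339

0.339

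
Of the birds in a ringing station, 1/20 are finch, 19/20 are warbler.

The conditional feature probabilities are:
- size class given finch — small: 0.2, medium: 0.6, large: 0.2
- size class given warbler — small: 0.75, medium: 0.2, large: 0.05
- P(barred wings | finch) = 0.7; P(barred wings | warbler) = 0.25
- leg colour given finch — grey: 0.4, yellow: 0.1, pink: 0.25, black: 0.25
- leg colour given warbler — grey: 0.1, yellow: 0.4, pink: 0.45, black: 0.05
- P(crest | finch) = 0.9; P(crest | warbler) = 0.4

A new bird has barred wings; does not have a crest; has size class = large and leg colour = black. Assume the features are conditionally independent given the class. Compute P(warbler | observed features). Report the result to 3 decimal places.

0.671

finch: 0.05 × 0.2 × 0.7 × 0.25 × (1−0.9) = 0.000175
warbler: 0.95 × 0.05 × 0.25 × 0.05 × (1−0.4) = 0.00035625
P(warbler | x) = 0.00035625 / 0.00053125 ≈ 0.671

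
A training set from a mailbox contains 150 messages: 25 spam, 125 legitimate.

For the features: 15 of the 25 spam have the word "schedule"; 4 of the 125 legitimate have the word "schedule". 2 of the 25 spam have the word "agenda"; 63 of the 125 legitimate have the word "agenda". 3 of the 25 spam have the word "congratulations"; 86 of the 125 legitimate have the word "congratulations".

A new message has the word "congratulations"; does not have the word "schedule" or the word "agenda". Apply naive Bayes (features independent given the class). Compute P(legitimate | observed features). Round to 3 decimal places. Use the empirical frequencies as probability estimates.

0.974

spam: (25/150) × (10/25) × (23/25) × (3/25) = 0.00736
legitimate: (125/150) × (121/125) × (62/125) × (86/125) ≈ 0.275273
P(legitimate | x) = 0.275273 / 0.282633 ≈ 0.974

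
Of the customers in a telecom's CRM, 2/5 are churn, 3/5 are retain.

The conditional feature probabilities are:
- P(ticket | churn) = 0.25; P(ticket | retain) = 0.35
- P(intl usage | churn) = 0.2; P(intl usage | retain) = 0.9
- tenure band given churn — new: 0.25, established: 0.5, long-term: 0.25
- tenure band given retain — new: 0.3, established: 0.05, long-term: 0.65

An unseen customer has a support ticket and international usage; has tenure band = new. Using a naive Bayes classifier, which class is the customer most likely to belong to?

churn: 0.4 × 0.25 × 0.2 × 0.25 = 0.005
retain: 0.6 × 0.35 × 0.9 × 0.3 = 0.0567
Highest score → retain.

retain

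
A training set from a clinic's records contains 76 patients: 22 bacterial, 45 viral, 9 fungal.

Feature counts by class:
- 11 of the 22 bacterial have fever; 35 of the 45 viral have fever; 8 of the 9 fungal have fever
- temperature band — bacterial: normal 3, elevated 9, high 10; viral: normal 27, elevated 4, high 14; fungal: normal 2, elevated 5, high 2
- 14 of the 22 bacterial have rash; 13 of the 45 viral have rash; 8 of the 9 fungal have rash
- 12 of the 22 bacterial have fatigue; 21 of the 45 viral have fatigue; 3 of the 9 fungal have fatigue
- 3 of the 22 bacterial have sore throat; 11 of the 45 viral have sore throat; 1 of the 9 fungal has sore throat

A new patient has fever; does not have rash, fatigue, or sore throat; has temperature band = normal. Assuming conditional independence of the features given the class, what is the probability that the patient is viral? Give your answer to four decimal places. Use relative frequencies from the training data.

bacterial: (22/76) × (11/22) × (3/22) × (8/22) × (10/22) × (19/22) ≈ 0.00281743
viral: (45/76) × (35/45) × (27/45) × (32/45) × (24/45) × (34/45) ≈ 0.0791787
fungal: (9/76) × (8/9) × (2/9) × (1/9) × (6/9) × (8/9) ≈ 0.0015402
P(viral | x) = 0.0791787 / 0.08353633 ≈ 0.9478

0.9478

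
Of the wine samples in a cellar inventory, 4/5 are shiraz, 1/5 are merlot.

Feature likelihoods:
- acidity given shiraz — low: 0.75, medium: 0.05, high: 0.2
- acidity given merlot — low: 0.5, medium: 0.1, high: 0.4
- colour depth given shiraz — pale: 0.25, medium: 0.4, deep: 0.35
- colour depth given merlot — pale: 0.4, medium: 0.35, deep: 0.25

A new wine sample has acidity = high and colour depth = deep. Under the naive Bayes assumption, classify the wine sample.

shiraz

shiraz: 0.8 × 0.2 × 0.35 = 0.056
merlot: 0.2 × 0.4 × 0.25 = 0.02
Highest score → shiraz.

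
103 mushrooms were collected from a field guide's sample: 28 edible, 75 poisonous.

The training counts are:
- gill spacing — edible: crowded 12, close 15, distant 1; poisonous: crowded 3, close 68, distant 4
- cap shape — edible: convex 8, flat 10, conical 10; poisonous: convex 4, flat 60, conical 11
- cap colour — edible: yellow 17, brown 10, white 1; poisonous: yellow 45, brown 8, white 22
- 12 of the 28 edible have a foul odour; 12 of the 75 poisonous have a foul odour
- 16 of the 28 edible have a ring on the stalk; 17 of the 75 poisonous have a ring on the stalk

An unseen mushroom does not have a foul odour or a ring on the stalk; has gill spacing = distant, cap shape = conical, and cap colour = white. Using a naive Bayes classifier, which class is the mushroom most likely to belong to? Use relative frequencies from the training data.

poisonous

edible: (28/103) × (1/28) × (10/28) × (1/28) × (16/28) × (12/28) ≈ 0.0000303272
poisonous: (75/103) × (4/75) × (11/75) × (22/75) × (63/75) × (58/75) ≈ 0.00108533
Highest score → poisonous.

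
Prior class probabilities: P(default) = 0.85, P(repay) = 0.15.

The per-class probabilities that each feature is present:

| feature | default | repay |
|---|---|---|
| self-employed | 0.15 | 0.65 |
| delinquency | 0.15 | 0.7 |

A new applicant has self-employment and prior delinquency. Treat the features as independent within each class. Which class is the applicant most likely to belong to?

repay

default: 0.85 × 0.15 × 0.15 = 0.019125
repay: 0.15 × 0.65 × 0.7 = 0.06825
Highest score → repay.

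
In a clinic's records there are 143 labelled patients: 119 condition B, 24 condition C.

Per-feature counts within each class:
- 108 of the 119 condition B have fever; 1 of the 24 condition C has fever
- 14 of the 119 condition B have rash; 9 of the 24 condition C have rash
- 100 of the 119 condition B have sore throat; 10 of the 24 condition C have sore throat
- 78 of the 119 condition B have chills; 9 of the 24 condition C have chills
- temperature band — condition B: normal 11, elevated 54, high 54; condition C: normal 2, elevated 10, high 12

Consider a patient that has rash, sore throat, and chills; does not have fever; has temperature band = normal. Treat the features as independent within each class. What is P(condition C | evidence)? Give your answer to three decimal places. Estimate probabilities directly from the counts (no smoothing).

0.630

condition B: (119/143) × (11/119) × (14/119) × (100/119) × (78/119) × (11/119) ≈ 0.00046077
condition C: (24/143) × (23/24) × (9/24) × (10/24) × (9/24) × (2/24) ≈ 0.000785347
P(condition C | x) = 0.000785347 / 0.001246117 ≈ 0.630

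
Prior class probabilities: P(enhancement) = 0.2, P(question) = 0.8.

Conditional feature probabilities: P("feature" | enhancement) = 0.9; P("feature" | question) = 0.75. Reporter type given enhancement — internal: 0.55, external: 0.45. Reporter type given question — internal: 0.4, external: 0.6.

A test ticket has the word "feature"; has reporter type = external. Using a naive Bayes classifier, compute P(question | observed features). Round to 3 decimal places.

enhancement: 0.2 × 0.9 × 0.45 = 0.081
question: 0.8 × 0.75 × 0.6 = 0.36
P(question | x) = 0.36 / 0.441 ≈ 0.816

0.816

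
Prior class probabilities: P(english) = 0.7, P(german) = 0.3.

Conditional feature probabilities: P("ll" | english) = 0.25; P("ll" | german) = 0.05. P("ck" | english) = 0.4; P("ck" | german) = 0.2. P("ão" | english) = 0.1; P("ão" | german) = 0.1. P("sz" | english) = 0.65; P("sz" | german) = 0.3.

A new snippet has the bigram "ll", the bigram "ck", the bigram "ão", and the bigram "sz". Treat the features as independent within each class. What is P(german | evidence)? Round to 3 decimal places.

0.019

english: 0.7 × 0.25 × 0.4 × 0.1 × 0.65 = 0.00455
german: 0.3 × 0.05 × 0.2 × 0.1 × 0.3 = 0.00009
P(german | x) = 0.00009 / 0.00464 ≈ 0.019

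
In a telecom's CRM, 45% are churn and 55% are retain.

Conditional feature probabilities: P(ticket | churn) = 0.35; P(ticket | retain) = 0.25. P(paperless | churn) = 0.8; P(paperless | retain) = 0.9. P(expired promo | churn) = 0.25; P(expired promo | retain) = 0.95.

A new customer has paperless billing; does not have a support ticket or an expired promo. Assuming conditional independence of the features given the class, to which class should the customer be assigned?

churn

churn: 0.45 × (1−0.35) × 0.8 × (1−0.25) = 0.1755
retain: 0.55 × (1−0.25) × 0.9 × (1−0.95) = 0.0185625
Highest score → churn.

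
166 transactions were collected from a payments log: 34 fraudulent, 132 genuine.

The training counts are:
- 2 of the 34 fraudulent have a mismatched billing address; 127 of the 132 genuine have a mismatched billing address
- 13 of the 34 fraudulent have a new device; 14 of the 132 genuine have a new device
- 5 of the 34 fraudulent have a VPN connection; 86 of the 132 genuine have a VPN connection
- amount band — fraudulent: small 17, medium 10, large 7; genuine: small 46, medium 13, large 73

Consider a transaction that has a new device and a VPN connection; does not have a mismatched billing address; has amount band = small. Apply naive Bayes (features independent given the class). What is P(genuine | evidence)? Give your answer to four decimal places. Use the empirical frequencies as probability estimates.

0.1180

fraudulent: (34/166) × (32/34) × (13/34) × (5/34) × (17/34) ≈ 0.0054196
genuine: (132/166) × (5/132) × (14/132) × (86/132) × (46/132) ≈ 0.000725311
P(genuine | x) = 0.000725311 / 0.006144911 ≈ 0.1180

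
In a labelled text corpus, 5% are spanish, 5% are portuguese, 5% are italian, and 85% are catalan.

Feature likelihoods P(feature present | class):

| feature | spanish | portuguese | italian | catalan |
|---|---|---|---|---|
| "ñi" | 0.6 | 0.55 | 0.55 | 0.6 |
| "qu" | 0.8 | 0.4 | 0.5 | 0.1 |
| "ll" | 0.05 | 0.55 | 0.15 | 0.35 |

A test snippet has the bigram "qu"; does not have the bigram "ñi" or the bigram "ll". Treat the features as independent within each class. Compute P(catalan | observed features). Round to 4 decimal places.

0.4341

spanish: 0.05 × (1−0.6) × 0.8 × (1−0.05) = 0.0152
portuguese: 0.05 × (1−0.55) × 0.4 × (1−0.55) = 0.00405
italian: 0.05 × (1−0.55) × 0.5 × (1−0.15) = 0.0095625
catalan: 0.85 × (1−0.6) × 0.1 × (1−0.35) = 0.0221
P(catalan | x) = 0.0221 / 0.0509125 ≈ 0.4341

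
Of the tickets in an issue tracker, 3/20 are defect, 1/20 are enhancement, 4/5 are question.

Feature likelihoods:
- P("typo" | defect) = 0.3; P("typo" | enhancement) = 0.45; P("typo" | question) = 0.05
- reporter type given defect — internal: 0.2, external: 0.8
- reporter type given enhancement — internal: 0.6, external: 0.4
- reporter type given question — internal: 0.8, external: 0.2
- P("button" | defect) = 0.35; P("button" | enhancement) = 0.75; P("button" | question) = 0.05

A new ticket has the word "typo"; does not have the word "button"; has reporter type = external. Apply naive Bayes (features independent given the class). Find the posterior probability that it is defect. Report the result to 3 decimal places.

defect: 0.15 × 0.3 × 0.8 × (1−0.35) = 0.0234
enhancement: 0.05 × 0.45 × 0.4 × (1−0.75) = 0.00225
question: 0.8 × 0.05 × 0.2 × (1−0.05) = 0.0076
P(defect | x) = 0.0234 / 0.03325 ≈ 0.704

0.704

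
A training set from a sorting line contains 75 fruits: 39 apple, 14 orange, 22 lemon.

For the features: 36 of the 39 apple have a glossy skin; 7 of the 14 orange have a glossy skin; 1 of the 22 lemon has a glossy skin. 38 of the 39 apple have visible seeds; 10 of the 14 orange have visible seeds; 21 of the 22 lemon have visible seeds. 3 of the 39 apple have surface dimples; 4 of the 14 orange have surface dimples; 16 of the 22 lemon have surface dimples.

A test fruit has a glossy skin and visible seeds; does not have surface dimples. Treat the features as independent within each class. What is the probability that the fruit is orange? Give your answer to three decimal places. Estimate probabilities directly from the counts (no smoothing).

0.099

apple: (39/75) × (36/39) × (38/39) × (36/39) ≈ 0.431716
orange: (14/75) × (7/14) × (10/14) × (10/14) ≈ 0.047619
lemon: (22/75) × (1/22) × (21/22) × (6/22) ≈ 0.00347107
P(orange | x) = 0.047619 / 0.48280607 ≈ 0.099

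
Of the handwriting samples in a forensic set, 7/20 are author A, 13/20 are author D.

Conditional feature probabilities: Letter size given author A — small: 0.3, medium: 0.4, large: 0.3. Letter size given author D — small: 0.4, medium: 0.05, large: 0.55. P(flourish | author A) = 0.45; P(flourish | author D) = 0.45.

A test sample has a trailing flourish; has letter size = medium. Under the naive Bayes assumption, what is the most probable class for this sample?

author A

author A: 0.35 × 0.4 × 0.45 = 0.063
author D: 0.65 × 0.05 × 0.45 = 0.014625
Highest score → author A.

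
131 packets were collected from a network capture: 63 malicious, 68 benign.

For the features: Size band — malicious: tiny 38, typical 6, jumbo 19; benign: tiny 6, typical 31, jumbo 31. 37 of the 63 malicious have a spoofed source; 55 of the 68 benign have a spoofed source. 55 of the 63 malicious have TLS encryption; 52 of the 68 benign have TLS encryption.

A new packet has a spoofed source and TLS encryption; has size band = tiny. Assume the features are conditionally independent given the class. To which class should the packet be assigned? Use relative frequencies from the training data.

malicious: (63/131) × (38/63) × (37/63) × (55/63) ≈ 0.148729
benign: (68/131) × (6/68) × (55/68) × (52/68) ≈ 0.0283288
Highest score → malicious.

malicious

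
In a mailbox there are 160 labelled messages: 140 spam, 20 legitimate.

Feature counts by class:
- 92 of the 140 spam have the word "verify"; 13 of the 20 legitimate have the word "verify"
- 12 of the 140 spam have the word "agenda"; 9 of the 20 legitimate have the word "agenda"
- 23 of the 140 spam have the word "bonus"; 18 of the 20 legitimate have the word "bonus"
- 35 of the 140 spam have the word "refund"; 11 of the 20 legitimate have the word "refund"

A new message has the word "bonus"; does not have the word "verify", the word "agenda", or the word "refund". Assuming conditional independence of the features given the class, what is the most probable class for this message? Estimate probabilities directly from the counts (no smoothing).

spam: (140/160) × (48/140) × (128/140) × (23/140) × (105/140) ≈ 0.0337959
legitimate: (20/160) × (7/20) × (11/20) × (18/20) × (9/20) = 0.0097453125
Highest score → spam.

spam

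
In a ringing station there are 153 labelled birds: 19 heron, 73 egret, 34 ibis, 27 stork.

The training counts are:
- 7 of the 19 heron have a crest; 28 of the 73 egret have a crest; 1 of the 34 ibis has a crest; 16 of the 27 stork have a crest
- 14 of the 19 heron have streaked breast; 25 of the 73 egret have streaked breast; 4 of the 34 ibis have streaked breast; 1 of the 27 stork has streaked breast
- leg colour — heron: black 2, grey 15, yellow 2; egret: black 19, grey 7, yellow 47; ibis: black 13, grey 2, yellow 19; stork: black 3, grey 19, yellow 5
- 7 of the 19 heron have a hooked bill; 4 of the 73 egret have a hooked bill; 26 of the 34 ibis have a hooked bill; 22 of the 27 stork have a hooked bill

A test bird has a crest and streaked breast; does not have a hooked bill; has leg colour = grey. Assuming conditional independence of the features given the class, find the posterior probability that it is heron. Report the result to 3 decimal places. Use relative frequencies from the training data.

heron: (19/153) × (7/19) × (14/19) × (15/19) × (12/19) ≈ 0.0168092
egret: (73/153) × (28/73) × (25/73) × (7/73) × (69/73) ≈ 0.00568048
ibis: (34/153) × (1/34) × (4/34) × (2/34) × (8/34) ≈ 0.0000106427
stork: (27/153) × (16/27) × (1/27) × (19/27) × (5/27) ≈ 0.000504732
P(heron | x) = 0.0168092 / 0.0230050547 ≈ 0.731

0.731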